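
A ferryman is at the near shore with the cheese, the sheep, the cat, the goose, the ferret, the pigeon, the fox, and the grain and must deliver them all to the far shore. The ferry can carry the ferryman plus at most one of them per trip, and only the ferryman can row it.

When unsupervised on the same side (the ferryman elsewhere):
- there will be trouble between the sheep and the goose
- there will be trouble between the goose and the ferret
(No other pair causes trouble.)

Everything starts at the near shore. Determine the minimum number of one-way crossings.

Counting alone: the ferryman can take at most 1 across per trip to the far shore, so moving all 8 needs at least 8 loaded trips out, with a return between consecutive ones — at least 15 crossings.
The safety rule pushes this higher. Following every safe sequence of crossings, the most of the 8 that can be at the far shore as the ferry arrives there on crossing 15 is 7 — never all 8.
So no plan with fewer than 17 crossings exists, and this one achieves 17:
1. Ferryman goes to the far shore with the goose.
2. Ferryman goes back to the near shore alone.
3. Ferryman goes to the far shore with the cheese.
4. Ferryman goes back to the near shore alone.
5. Ferryman goes to the far shore with the sheep.
6. Ferryman goes back to the near shore with the goose.
7. Ferryman goes to the far shore with the ferret.
8. Ferryman goes back to the near shore alone.
9. Ferryman goes to the far shore with the cat.
10. Ferryman goes back to the near shore alone.
11. Ferryman goes to the far shore with the pigeon.
12. Ferryman goes back to the near shore alone.
13. Ferryman goes to the far shore with the fox.
14. Ferryman goes back to the near shore alone.
15. Ferryman goes to the far shore with the grain.
16. Ferryman goes back to the near shore alone.
17. Ferryman goes to the far shore with the goose.

17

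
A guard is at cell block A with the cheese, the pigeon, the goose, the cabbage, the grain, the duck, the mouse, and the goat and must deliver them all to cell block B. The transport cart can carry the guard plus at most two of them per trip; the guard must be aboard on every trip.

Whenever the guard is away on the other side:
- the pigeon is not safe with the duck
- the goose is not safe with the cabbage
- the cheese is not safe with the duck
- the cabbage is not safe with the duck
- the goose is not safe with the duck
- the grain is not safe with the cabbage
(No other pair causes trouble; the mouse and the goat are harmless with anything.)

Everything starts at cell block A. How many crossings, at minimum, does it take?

13

Counting alone: the guard can take at most 2 across per trip to cell block B, so moving all 8 needs at least 4 loaded trips out, with a return between consecutive ones — at least 7 crossings.
The safety rule pushes this higher. Following every safe sequence of crossings, the most of the 8 that can be at cell block B as the transport cart arrives there on crossings 7, 9, 11 is 5, 6, 7 respectively — never all 8.
So no plan with fewer than 13 crossings exists, and this one achieves 13:
1. Guard goes to cell block B with the cabbage and the duck.  [cell block A: the cheese, the goat, the goose, the grain, the mouse, the pigeon | cell block B: the cabbage, the duck]
2. Guard goes back to cell block A with the cabbage.  [cell block A: the cabbage, the cheese, the goat, the goose, the grain, the mouse, the pigeon | cell block B: the duck]
3. Guard goes to cell block B with the cabbage and the cheese.  [cell block A: the goat, the goose, the grain, the mouse, the pigeon | cell block B: the cabbage, the cheese, the duck]
4. Guard goes back to cell block A with the duck.  [cell block A: the duck, the goat, the goose, the grain, the mouse, the pigeon | cell block B: the cabbage, the cheese]
5. Guard goes to cell block B with the goose and the pigeon.  [cell block A: the duck, the goat, the grain, the mouse | cell block B: the cabbage, the cheese, the goose, the pigeon]
6. Guard goes back to cell block A with the goose.  [cell block A: the duck, the goat, the goose, the grain, the mouse | cell block B: the cabbage, the cheese, the pigeon]
7. Guard goes to cell block B with the goose and the grain.  [cell block A: the duck, the goat, the mouse | cell block B: the cabbage, the cheese, the goose, the grain, the pigeon]
8. Guard goes back to cell block A with the cabbage.  [cell block A: the cabbage, the duck, the goat, the mouse | cell block B: the cheese, the goose, the grain, the pigeon]
9. Guard goes to cell block B with the cabbage and the mouse.  [cell block A: the duck, the goat | cell block B: the cabbage, the cheese, the goose, the grain, the mouse, the pigeon]
10. Guard goes back to cell block A with the cabbage.  [cell block A: the cabbage, the duck, the goat | cell block B: the cheese, the goose, the grain, the mouse, the pigeon]
11. Guard goes to cell block B with the cabbage and the goat.  [cell block A: the duck | cell block B: the cabbage, the cheese, the goat, the goose, the grain, the mouse, the pigeon]
12. Guard goes back to cell block A with the cabbage.  [cell block A: the cabbage, the duck | cell block B: the cheese, the goat, the goose, the grain, the mouse, the pigeon]
13. Guard goes to cell block B with the cabbage and the duck.  [cell block A: — | cell block B: the cabbage, the cheese, the duck, the goat, the goose, the grain, the mouse, the pigeon]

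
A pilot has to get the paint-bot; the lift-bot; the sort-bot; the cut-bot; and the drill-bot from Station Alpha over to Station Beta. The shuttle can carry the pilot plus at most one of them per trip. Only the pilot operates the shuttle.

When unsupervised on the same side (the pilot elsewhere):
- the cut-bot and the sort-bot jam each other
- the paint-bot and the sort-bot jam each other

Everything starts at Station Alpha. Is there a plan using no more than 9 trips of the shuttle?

No

Counting alone: the pilot can take at most 1 across per trip to Station Beta, so moving all 5 needs at least 5 loaded trips out, with a return between consecutive ones — at least 9 crossings.
The safety rule pushes this higher. Following every safe sequence of crossings, the most of the 5 that can be at Station Beta as the shuttle arrives there on crossing 9 is 4 — never all 5.
So the move cannot be finished within 9 crossings. (The shortest complete plan takes 11:)
1. Pilot goes to Station Beta with the sort-bot.  [Station Alpha: the cut-bot, the drill-bot, the lift-bot, the paint-bot | Station Beta: the sort-bot]
2. Pilot goes back to Station Alpha alone.  [Station Alpha: the cut-bot, the drill-bot, the lift-bot, the paint-bot | Station Beta: the sort-bot]
3. Pilot goes to Station Beta with the paint-bot.  [Station Alpha: the cut-bot, the drill-bot, the lift-bot | Station Beta: the paint-bot, the sort-bot]
4. Pilot goes back to Station Alpha with the sort-bot.  [Station Alpha: the cut-bot, the drill-bot, the lift-bot, the sort-bot | Station Beta: the paint-bot]
5. Pilot goes to Station Beta with the cut-bot.  [Station Alpha: the drill-bot, the lift-bot, the sort-bot | Station Beta: the cut-bot, the paint-bot]
6. Pilot goes back to Station Alpha alone.  [Station Alpha: the drill-bot, the lift-bot, the sort-bot | Station Beta: the cut-bot, the paint-bot]
7. Pilot goes to Station Beta with the lift-bot.  [Station Alpha: the drill-bot, the sort-bot | Station Beta: the cut-bot, the lift-bot, the paint-bot]
8. Pilot goes back to Station Alpha alone.  [Station Alpha: the drill-bot, the sort-bot | Station Beta: the cut-bot, the lift-bot, the paint-bot]
9. Pilot goes to Station Beta with the drill-bot.  [Station Alpha: the sort-bot | Station Beta: the cut-bot, the drill-bot, the lift-bot, the paint-bot]
10. Pilot goes back to Station Alpha alone.  [Station Alpha: the sort-bot | Station Beta: the cut-bot, the drill-bot, the lift-bot, the paint-bot]
11. Pilot goes to Station Beta with the sort-bot.  [Station Alpha: — | Station Beta: the cut-bot, the drill-bot, the lift-bot, the paint-bot, the sort-bot]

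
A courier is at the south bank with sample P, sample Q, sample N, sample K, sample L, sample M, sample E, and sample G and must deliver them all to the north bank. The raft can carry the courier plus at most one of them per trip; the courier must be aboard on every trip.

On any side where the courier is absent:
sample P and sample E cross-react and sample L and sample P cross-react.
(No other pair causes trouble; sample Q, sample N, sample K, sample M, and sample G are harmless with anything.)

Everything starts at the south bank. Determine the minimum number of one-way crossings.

Counting alone: the courier can take at most 1 across per trip to the north bank, so moving all 8 needs at least 8 loaded trips out, with a return between consecutive ones — at least 15 crossings.
The safety rule pushes this higher. Following every safe sequence of crossings, the most of the 8 that can be at the north bank as the raft arrives there on crossing 15 is 7 — never all 8.
So no plan with fewer than 17 crossings exists, and this one achieves 17:
1. Courier goes to the north bank with sample P.
2. Courier goes back to the south bank alone.
3. Courier goes to the north bank with sample Q.
4. Courier goes back to the south bank alone.
5. Courier goes to the north bank with sample N.
6. Courier goes back to the south bank alone.
7. Courier goes to the north bank with sample K.
8. Courier goes back to the south bank alone.
9. Courier goes to the north bank with sample L.
10. Courier goes back to the south bank with sample P.
11. Courier goes to the north bank with sample E.
12. Courier goes back to the south bank alone.
13. Courier goes to the north bank with sample M.
14. Courier goes back to the south bank alone.
15. Courier goes to the north bank with sample G.
16. Courier goes back to the south bank alone.
17. Courier goes to the north bank with sample P.

17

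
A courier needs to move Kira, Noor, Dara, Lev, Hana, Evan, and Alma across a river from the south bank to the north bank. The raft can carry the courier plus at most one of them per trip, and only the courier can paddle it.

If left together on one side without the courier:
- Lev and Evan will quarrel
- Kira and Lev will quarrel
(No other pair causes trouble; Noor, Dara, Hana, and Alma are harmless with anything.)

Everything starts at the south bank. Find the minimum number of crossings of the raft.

15

Counting alone: the courier can take at most 1 across per trip to the north bank, so moving all 7 needs at least 7 loaded trips out, with a return between consecutive ones — at least 13 crossings.
The safety rule pushes this higher. Following every safe sequence of crossings, the most of the 7 that can be at the north bank as the raft arrives there on crossing 13 is 6 — never all 7.
So no plan with fewer than 15 crossings exists, and this one achieves 15:
1. Courier goes to the north bank with Lev.  [the south bank: Alma, Dara, Evan, Hana, Kira, Noor | the north bank: Lev]
2. Courier goes back to the south bank alone.  [the south bank: Alma, Dara, Evan, Hana, Kira, Noor | the north bank: Lev]
3. Courier goes to the north bank with Kira.  [the south bank: Alma, Dara, Evan, Hana, Noor | the north bank: Kira, Lev]
4. Courier goes back to the south bank with Lev.  [the south bank: Alma, Dara, Evan, Hana, Lev, Noor | the north bank: Kira]
5. Courier goes to the north bank with Evan.  [the south bank: Alma, Dara, Hana, Lev, Noor | the north bank: Evan, Kira]
6. Courier goes back to the south bank alone.  [the south bank: Alma, Dara, Hana, Lev, Noor | the north bank: Evan, Kira]
7. Courier goes to the north bank with Noor.  [the south bank: Alma, Dara, Hana, Lev | the north bank: Evan, Kira, Noor]
8. Courier goes back to the south bank alone.  [the south bank: Alma, Dara, Hana, Lev | the north bank: Evan, Kira, Noor]
9. Courier goes to the north bank with Dara.  [the south bank: Alma, Hana, Lev | the north bank: Dara, Evan, Kira, Noor]
10. Courier goes back to the south bank alone.  [the south bank: Alma, Hana, Lev | the north bank: Dara, Evan, Kira, Noor]
11. Courier goes to the north bank with Hana.  [the south bank: Alma, Lev | the north bank: Dara, Evan, Hana, Kira, Noor]
12. Courier goes back to the south bank alone.  [the south bank: Alma, Lev | the north bank: Dara, Evan, Hana, Kira, Noor]
13. Courier goes to the north bank with Alma.  [the south bank: Lev | the north bank: Alma, Dara, Evan, Hana, Kira, Noor]
14. Courier goes back to the south bank alone.  [the south bank: Lev | the north bank: Alma, Dara, Evan, Hana, Kira, Noor]
15. Courier goes to the north bank with Lev.  [the south bank: — | the north bank: Alma, Dara, Evan, Hana, Kira, Lev, Noor]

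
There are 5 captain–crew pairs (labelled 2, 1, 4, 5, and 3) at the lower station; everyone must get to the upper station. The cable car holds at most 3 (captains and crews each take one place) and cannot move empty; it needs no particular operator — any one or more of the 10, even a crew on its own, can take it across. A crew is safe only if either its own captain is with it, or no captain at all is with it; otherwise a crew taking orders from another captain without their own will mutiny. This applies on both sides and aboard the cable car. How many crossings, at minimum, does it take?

Counting alone: each trip to the upper station takes at most 3 across and each return brings at least 1 back, so after t trips out (and t−1 returns) at most 3t − (t−1) of the 10 are across; that first reaches 10 at t = 5, so at least 9 crossings are needed.
The safety rule pushes this higher. Following every safe sequence of crossings, the most of the 10 that can be at the upper station as the cable car arrives there on crossing 9 is 9 — never all 10.
So no plan with fewer than 11 crossings exists, and this one achieves 11:
1. captain 2 and crew 2 cross → the upper station.
2. captain 2 crosses ← the lower station.
3. crew 1, crew 4, and crew 5 cross → the upper station.
4. crew 2 crosses ← the lower station.
5. captain 1, captain 4, and captain 5 cross → the upper station.
6. captain 1 and crew 1 cross ← the lower station.
7. captain 1, captain 2, and captain 3 cross → the upper station.
8. crew 4 crosses ← the lower station.
9. crew 1 and crew 2 cross → the upper station.
10. crew 2 crosses ← the lower station.
11. crew 2, crew 3, and crew 4 cross → the upper station.

11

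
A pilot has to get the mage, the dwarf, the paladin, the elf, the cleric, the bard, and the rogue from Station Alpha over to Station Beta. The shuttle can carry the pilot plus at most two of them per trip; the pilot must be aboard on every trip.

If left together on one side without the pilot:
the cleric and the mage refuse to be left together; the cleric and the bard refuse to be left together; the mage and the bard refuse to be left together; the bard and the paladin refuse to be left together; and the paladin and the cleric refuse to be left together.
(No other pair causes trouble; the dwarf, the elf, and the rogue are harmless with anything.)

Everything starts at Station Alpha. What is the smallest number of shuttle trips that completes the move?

11

Counting alone: the pilot can take at most 2 across per trip to Station Beta, so moving all 7 needs at least 4 loaded trips out, with a return between consecutive ones — at least 7 crossings.
The safety rule pushes this higher. Following every safe sequence of crossings, the most of the 7 that can be at Station Beta as the shuttle arrives there on crossings 7, 9 is 5, 6 respectively — never all 7.
So no plan with fewer than 11 crossings exists, and this one achieves 11:
1. Pilot goes to Station Beta with the bard and the cleric.
2. Pilot goes back to Station Alpha with the cleric.
3. Pilot goes to Station Beta with the mage and the paladin.
4. Pilot goes back to Station Alpha with the bard.
5. Pilot goes to Station Beta with the cleric and the dwarf.
6. Pilot goes back to Station Alpha with the cleric.
7. Pilot goes to Station Beta with the cleric and the elf.
8. Pilot goes back to Station Alpha with the cleric.
9. Pilot goes to Station Beta with the cleric and the rogue.
10. Pilot goes back to Station Alpha with the cleric.
11. Pilot goes to Station Beta with the bard and the cleric.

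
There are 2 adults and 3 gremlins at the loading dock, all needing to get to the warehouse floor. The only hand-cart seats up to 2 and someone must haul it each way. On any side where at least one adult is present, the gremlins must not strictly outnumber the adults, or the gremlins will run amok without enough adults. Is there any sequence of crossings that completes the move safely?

No

The gremlins already outnumber the adults at the loading dock before anyone moves, so the starting position itself is disallowed.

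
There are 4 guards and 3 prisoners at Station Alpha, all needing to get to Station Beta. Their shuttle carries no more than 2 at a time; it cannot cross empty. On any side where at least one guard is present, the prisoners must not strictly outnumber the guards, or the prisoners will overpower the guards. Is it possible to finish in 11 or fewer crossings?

Yes — this plan uses 11 crossings (≤ 11):
1. 2 prisoners → Station Beta.  (Station Alpha: 4G 1P; Station Beta: 0G 2P)
2. 1 prisoner ← Station Alpha.  (Station Alpha: 4G 2P; Station Beta: 0G 1P)
3. 2 prisoners → Station Beta.  (Station Alpha: 4G 0P; Station Beta: 0G 3P)
4. 1 prisoner ← Station Alpha.  (Station Alpha: 4G 1P; Station Beta: 0G 2P)
5. 2 guards → Station Beta.  (Station Alpha: 2G 1P; Station Beta: 2G 2P)
6. 1 prisoner ← Station Alpha.  (Station Alpha: 2G 2P; Station Beta: 2G 1P)
7. 1 guard and 1 prisoner → Station Beta.  (Station Alpha: 1G 1P; Station Beta: 3G 2P)
8. 1 guard ← Station Alpha.  (Station Alpha: 2G 1P; Station Beta: 2G 2P)
9. 1 guard and 1 prisoner → Station Beta.  (Station Alpha: 1G 0P; Station Beta: 3G 3P)
10. 1 prisoner ← Station Alpha.  (Station Alpha: 1G 1P; Station Beta: 3G 2P)
11. 1 guard and 1 prisoner → Station Beta.  (Station Alpha: 0G 0P; Station Beta: 4G 3P)

Yes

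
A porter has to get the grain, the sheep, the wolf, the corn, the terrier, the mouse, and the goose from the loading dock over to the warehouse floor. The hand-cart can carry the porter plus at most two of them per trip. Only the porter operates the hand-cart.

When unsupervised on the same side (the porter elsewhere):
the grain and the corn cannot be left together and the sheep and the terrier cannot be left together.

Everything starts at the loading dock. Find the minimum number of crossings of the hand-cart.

7

Counting alone: the porter can take at most 2 across per trip to the warehouse floor, so moving all 7 needs at least 4 loaded trips out, with a return between consecutive ones — at least 7 crossings.
The plan below uses exactly 7 crossings, so it is optimal:
1. Porter goes to the warehouse floor with the grain and the sheep.  [the loading dock: the corn, the goose, the mouse, the terrier, the wolf | the warehouse floor: the grain, the sheep]
2. Porter goes back to the loading dock alone.  [the loading dock: the corn, the goose, the mouse, the terrier, the wolf | the warehouse floor: the grain, the sheep]
3. Porter goes to the warehouse floor with the wolf.  [the loading dock: the corn, the goose, the mouse, the terrier | the warehouse floor: the grain, the sheep, the wolf]
4. Porter goes back to the loading dock alone.  [the loading dock: the corn, the goose, the mouse, the terrier | the warehouse floor: the grain, the sheep, the wolf]
5. Porter goes to the warehouse floor with the goose and the mouse.  [the loading dock: the corn, the terrier | the warehouse floor: the goose, the grain, the mouse, the sheep, the wolf]
6. Porter goes back to the loading dock alone.  [the loading dock: the corn, the terrier | the warehouse floor: the goose, the grain, the mouse, the sheep, the wolf]
7. Porter goes to the warehouse floor with the corn and the terrier.  [the loading dock: — | the warehouse floor: the corn, the goose, the grain, the mouse, the sheep, the terrier, the wolf]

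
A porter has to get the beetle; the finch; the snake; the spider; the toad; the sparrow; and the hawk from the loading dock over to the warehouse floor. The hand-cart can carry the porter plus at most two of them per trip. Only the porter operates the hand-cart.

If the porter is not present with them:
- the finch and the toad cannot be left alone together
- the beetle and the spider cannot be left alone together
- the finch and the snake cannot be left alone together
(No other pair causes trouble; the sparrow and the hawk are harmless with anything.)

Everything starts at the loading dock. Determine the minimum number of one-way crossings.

Counting alone: the porter can take at most 2 across per trip to the warehouse floor, so moving all 7 needs at least 4 loaded trips out, with a return between consecutive ones — at least 7 crossings.
The plan below uses exactly 7 crossings, so it is optimal:
1. Porter goes to the warehouse floor with the beetle and the finch.
2. Porter goes back to the loading dock alone.
3. Porter goes to the warehouse floor with the snake and the toad.
4. Porter goes back to the loading dock with the finch.
5. Porter goes to the warehouse floor with the hawk and the sparrow.
6. Porter goes back to the loading dock alone.
7. Porter goes to the warehouse floor with the finch and the spider.

7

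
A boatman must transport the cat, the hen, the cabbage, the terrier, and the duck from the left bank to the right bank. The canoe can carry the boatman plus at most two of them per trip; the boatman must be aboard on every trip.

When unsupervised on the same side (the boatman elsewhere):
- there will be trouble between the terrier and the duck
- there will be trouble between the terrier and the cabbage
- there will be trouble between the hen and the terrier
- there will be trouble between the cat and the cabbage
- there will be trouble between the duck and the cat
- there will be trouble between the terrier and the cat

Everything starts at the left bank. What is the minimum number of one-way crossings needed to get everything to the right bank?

7

Counting alone: the boatman can take at most 2 across per trip to the right bank, so moving all 5 needs at least 3 loaded trips out, with a return between consecutive ones — at least 5 crossings.
The safety rule pushes this higher. Following every safe sequence of crossings, the most of the 5 that can be at the right bank as the canoe arrives there on crossing 5 is 4 — never all 5.
So no plan with fewer than 7 crossings exists, and this one achieves 7:
1. Boatman goes to the right bank with the cat and the terrier.
2. Boatman goes back to the left bank with the cat.
3. Boatman goes to the right bank with the cat and the hen.
4. Boatman goes back to the left bank with the terrier.
5. Boatman goes to the right bank with the cabbage and the duck.
6. Boatman goes back to the left bank with the cat.
7. Boatman goes to the right bank with the cat and the terrier.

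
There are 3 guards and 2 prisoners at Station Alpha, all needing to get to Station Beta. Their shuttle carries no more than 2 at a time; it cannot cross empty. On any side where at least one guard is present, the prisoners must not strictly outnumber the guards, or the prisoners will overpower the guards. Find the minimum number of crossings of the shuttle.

7

Counting alone: each trip to Station Beta takes at most 2 across and each return brings at least 1 back, so after t trips out (and t−1 returns) at most 2t − (t−1) of the 5 are across; that first reaches 5 at t = 4, so at least 7 crossings are needed.
The plan below uses exactly 7 crossings, so it is optimal:
1. 2 prisoners → Station Beta.  (Station Alpha: 3G 0P; Station Beta: 0G 2P)
2. 1 prisoner ← Station Alpha.  (Station Alpha: 3G 1P; Station Beta: 0G 1P)
3. 2 guards → Station Beta.  (Station Alpha: 1G 1P; Station Beta: 2G 1P)
4. 1 guard ← Station Alpha.  (Station Alpha: 2G 1P; Station Beta: 1G 1P)
5. 1 guard and 1 prisoner → Station Beta.  (Station Alpha: 1G 0P; Station Beta: 2G 2P)
6. 1 prisoner ← Station Alpha.  (Station Alpha: 1G 1P; Station Beta: 2G 1P)
7. 1 guard and 1 prisoner → Station Beta.  (Station Alpha: 0G 0P; Station Beta: 3G 2P)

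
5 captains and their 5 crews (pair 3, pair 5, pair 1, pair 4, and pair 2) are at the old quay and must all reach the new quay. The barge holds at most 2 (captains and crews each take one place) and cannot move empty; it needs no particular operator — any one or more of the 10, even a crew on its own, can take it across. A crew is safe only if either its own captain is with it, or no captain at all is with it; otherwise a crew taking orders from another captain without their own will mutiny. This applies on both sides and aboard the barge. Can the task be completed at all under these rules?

Following every safe sequence of crossings from the start, the most of the 10 that can be at the new quay as the barge arrives there on crossings 1, 3, 5, 7 is 2, 3, 4, 5 respectively; the best ever achieved is 5 of 10.
From crossing 9 on, no configuration arises that was not already reachable earlier: only 82 distinct safe configurations (who is on which side, and where the barge is) can ever be reached, none of them has everyone across, and every continuation just revisits them. So no valid plan exists.

No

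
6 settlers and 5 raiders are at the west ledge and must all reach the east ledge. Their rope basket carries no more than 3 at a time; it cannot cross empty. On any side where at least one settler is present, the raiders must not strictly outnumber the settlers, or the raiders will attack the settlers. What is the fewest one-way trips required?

9

Counting alone: each trip to the east ledge takes at most 3 across and each return brings at least 1 back, so after t trips out (and t−1 returns) at most 3t − (t−1) of the 11 are across; that first reaches 11 at t = 5, so at least 9 crossings are needed.
The plan below uses exactly 9 crossings, so it is optimal:
1. 3 raiders → the east ledge.  (the west ledge: 6S 2R; the east ledge: 0S 3R)
2. 1 raider ← the west ledge.  (the west ledge: 6S 3R; the east ledge: 0S 2R)
3. 3 settlers → the east ledge.  (the west ledge: 3S 3R; the east ledge: 3S 2R)
4. 1 settler ← the west ledge.  (the west ledge: 4S 3R; the east ledge: 2S 2R)
5. 2 settlers and 1 raider → the east ledge.  (the west ledge: 2S 2R; the east ledge: 4S 3R)
6. 1 settler ← the west ledge.  (the west ledge: 3S 2R; the east ledge: 3S 3R)
7. 2 settlers and 1 raider → the east ledge.  (the west ledge: 1S 1R; the east ledge: 5S 4R)
8. 1 settler ← the west ledge.  (the west ledge: 2S 1R; the east ledge: 4S 4R)
9. 2 settlers and 1 raider → the east ledge.  (the west ledge: 0S 0R; the east ledge: 6S 5R)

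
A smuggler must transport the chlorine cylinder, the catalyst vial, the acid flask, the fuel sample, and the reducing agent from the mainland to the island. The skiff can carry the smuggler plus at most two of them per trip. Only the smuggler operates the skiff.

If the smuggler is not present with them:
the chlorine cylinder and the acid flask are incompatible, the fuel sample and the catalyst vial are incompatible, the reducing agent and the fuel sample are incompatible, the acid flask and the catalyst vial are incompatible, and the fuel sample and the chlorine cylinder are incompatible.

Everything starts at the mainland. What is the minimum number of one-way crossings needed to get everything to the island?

Counting alone: the smuggler can take at most 2 across per trip to the island, so moving all 5 needs at least 3 loaded trips out, with a return between consecutive ones — at least 5 crossings.
The safety rule pushes this higher. Following every safe sequence of crossings, the most of the 5 that can be at the island as the skiff arrives there on crossing 5 is 4 — never all 5.
So no plan with fewer than 7 crossings exists, and this one achieves 7:
1. Smuggler goes to the island with the acid flask and the fuel sample.  [the mainland: the catalyst vial, the chlorine cylinder, the reducing agent | the island: the acid flask, the fuel sample]
2. Smuggler goes back to the mainland alone.  [the mainland: the catalyst vial, the chlorine cylinder, the reducing agent | the island: the acid flask, the fuel sample]
3. Smuggler goes to the island with the chlorine cylinder.  [the mainland: the catalyst vial, the reducing agent | the island: the acid flask, the chlorine cylinder, the fuel sample]
4. Smuggler goes back to the mainland with the acid flask and the fuel sample.  [the mainland: the acid flask, the catalyst vial, the fuel sample, the reducing agent | the island: the chlorine cylinder]
5. Smuggler goes to the island with the catalyst vial and the reducing agent.  [the mainland: the acid flask, the fuel sample | the island: the catalyst vial, the chlorine cylinder, the reducing agent]
6. Smuggler goes back to the mainland alone.  [the mainland: the acid flask, the fuel sample | the island: the catalyst vial, the chlorine cylinder, the reducing agent]
7. Smuggler goes to the island with the acid flask and the fuel sample.  [the mainland: — | the island: the acid flask, the catalyst vial, the chlorine cylinder, the fuel sample, the reducing agent]

7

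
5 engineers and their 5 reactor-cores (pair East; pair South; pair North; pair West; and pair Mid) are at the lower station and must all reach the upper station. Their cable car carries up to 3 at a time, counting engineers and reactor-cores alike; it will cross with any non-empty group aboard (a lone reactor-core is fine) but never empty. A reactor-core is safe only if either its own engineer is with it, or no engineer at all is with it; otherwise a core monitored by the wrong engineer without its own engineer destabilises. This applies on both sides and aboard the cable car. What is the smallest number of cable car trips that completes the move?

11

Counting alone: each trip to the upper station takes at most 3 across and each return brings at least 1 back, so after t trips out (and t−1 returns) at most 3t − (t−1) of the 10 are across; that first reaches 10 at t = 5, so at least 9 crossings are needed.
The safety rule pushes this higher. Following every safe sequence of crossings, the most of the 10 that can be at the upper station as the cable car arrives there on crossing 9 is 9 — never all 10.
So no plan with fewer than 11 crossings exists, and this one achieves 11:
1. engineer East and reactor-core East cross → the upper station.
2. engineer East crosses ← the lower station.
3. reactor-core North, reactor-core South, and reactor-core West cross → the upper station.
4. reactor-core East crosses ← the lower station.
5. engineer North, engineer South, and engineer West cross → the upper station.
6. engineer South and reactor-core South cross ← the lower station.
7. engineer East, engineer Mid, and engineer South cross → the upper station.
8. reactor-core North crosses ← the lower station.
9. reactor-core East and reactor-core South cross → the upper station.
10. reactor-core East crosses ← the lower station.
11. reactor-core East, reactor-core Mid, and reactor-core North cross → the upper station.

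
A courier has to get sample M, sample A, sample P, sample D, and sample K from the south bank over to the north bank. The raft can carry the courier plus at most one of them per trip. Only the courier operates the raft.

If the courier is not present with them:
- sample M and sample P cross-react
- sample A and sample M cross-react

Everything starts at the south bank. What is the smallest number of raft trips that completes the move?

11

Counting alone: the courier can take at most 1 across per trip to the north bank, so moving all 5 needs at least 5 loaded trips out, with a return between consecutive ones — at least 9 crossings.
The safety rule pushes this higher. Following every safe sequence of crossings, the most of the 5 that can be at the north bank as the raft arrives there on crossing 9 is 4 — never all 5.
So no plan with fewer than 11 crossings exists, and this one achieves 11:
1. Courier goes to the north bank with sample M.  [the south bank: sample A, sample D, sample K, sample P | the north bank: sample M]
2. Courier goes back to the south bank alone.  [the south bank: sample A, sample D, sample K, sample P | the north bank: sample M]
3. Courier goes to the north bank with sample A.  [the south bank: sample D, sample K, sample P | the north bank: sample A, sample M]
4. Courier goes back to the south bank with sample M.  [the south bank: sample D, sample K, sample M, sample P | the north bank: sample A]
5. Courier goes to the north bank with sample P.  [the south bank: sample D, sample K, sample M | the north bank: sample A, sample P]
6. Courier goes back to the south bank alone.  [the south bank: sample D, sample K, sample M | the north bank: sample A, sample P]
7. Courier goes to the north bank with sample D.  [the south bank: sample K, sample M | the north bank: sample A, sample D, sample P]
8. Courier goes back to the south bank alone.  [the south bank: sample K, sample M | the north bank: sample A, sample D, sample P]
9. Courier goes to the north bank with sample K.  [the south bank: sample M | the north bank: sample A, sample D, sample K, sample P]
10. Courier goes back to the south bank alone.  [the south bank: sample M | the north bank: sample A, sample D, sample K, sample P]
11. Courier goes to the north bank with sample M.  [the south bank: — | the north bank: sample A, sample D, sample K, sample M, sample P]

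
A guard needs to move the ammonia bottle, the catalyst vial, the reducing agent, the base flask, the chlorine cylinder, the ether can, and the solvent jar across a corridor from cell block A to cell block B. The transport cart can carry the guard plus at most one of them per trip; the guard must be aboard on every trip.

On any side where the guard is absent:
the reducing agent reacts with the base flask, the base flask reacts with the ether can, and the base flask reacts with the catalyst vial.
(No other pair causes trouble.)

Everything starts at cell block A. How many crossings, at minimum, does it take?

Following every safe sequence of crossings from the start, the most of the 7 that can be at cell block B as the transport cart arrives there on crossings 1, 3, 5, 7, 9 is 1, 2, 3, 4, 5 respectively; the best ever achieved is 5 of 7.
From crossing 11 on, no configuration arises that was not already reachable earlier: only 72 distinct safe configurations (who is on which side, and where the transport cart is) can ever be reached, none of them has everyone across, and every continuation just revisits them. So no valid plan exists.

impossible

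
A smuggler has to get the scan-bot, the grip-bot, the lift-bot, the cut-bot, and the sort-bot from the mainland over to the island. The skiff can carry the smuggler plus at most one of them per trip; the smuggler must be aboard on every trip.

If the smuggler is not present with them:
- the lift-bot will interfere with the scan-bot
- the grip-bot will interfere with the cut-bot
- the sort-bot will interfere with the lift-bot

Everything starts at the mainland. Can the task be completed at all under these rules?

Whatever the first load, the items left behind include a forbidden pair without the smuggler. No opening move is safe, so no plan exists.

No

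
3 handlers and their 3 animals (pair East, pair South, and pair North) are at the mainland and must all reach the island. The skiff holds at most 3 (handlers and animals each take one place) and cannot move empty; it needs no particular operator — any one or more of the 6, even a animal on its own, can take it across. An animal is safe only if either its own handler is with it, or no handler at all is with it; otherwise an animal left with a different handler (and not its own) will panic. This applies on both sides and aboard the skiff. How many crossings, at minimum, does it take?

Counting alone: each trip to the island takes at most 3 across and each return brings at least 1 back, so after t trips out (and t−1 returns) at most 3t − (t−1) of the 6 are across; that first reaches 6 at t = 3, so at least 5 crossings are needed.
The plan below uses exactly 5 crossings, so it is optimal:
1. animal East and handler East cross → the island.
2. handler East crosses ← the mainland.
3. handler East, handler North, and handler South cross → the island.
4. animal East crosses ← the mainland.
5. animal East, animal North, and animal South cross → the island.

5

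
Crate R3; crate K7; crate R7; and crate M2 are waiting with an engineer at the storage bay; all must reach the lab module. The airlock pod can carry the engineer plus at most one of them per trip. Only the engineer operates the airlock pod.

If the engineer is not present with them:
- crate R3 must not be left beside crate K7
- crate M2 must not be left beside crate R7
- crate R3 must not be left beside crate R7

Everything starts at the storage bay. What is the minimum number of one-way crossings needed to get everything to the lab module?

impossible

Whatever the first load, the items left behind include a forbidden pair without the engineer. No opening move is safe, so no plan exists.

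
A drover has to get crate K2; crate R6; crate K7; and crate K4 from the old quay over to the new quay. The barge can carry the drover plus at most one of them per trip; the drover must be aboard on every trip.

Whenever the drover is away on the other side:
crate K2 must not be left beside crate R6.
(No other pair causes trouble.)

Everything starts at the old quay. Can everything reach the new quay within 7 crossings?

Yes

Yes — this plan uses 7 crossings (≤ 7):
1. Drover goes to the new quay with crate K2.
2. Drover goes back to the old quay alone.
3. Drover goes to the new quay with crate K7.
4. Drover goes back to the old quay alone.
5. Drover goes to the new quay with crate K4.
6. Drover goes back to the old quay alone.
7. Drover goes to the new quay with crate R6.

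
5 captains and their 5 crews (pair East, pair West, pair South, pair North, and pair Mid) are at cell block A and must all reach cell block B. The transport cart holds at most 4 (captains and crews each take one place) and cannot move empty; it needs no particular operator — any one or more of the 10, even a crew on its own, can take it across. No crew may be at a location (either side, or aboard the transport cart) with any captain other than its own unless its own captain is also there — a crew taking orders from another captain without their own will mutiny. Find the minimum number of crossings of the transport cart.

7

Counting alone: each trip to cell block B takes at most 4 across and each return brings at least 1 back, so after t trips out (and t−1 returns) at most 4t − (t−1) of the 10 are across; that first reaches 10 at t = 3, so at least 5 crossings are needed.
The safety rule pushes this higher. Following every safe sequence of crossings, the most of the 10 that can be at cell block B as the transport cart arrives there on crossing 5 is 9 — never all 10.
So no plan with fewer than 7 crossings exists, and this one achieves 7:
1. captain East and crew East cross → cell block B.
2. captain East crosses ← cell block A.
3. crew Mid, crew North, crew South, and crew West cross → cell block B.
4. crew East crosses ← cell block A.
5. captain Mid, captain North, captain South, and captain West cross → cell block B.
6. captain West and crew West cross ← cell block A.
7. captain East, captain West, crew East, and crew West cross → cell block B.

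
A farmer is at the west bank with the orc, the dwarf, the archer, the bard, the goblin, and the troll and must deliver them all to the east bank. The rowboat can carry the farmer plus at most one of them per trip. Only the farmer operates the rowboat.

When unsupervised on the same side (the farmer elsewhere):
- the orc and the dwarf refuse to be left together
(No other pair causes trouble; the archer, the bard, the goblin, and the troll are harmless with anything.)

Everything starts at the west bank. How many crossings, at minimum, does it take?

Counting alone: the farmer can take at most 1 across per trip to the east bank, so moving all 6 needs at least 6 loaded trips out, with a return between consecutive ones — at least 11 crossings.
The plan below uses exactly 11 crossings, so it is optimal:
1. Farmer goes to the east bank with the orc.  [the west bank: the archer, the bard, the dwarf, the goblin, the troll | the east bank: the orc]
2. Farmer goes back to the west bank alone.  [the west bank: the archer, the bard, the dwarf, the goblin, the troll | the east bank: the orc]
3. Farmer goes to the east bank with the archer.  [the west bank: the bard, the dwarf, the goblin, the troll | the east bank: the archer, the orc]
4. Farmer goes back to the west bank alone.  [the west bank: the bard, the dwarf, the goblin, the troll | the east bank: the archer, the orc]
5. Farmer goes to the east bank with the bard.  [the west bank: the dwarf, the goblin, the troll | the east bank: the archer, the bard, the orc]
6. Farmer goes back to the west bank alone.  [the west bank: the dwarf, the goblin, the troll | the east bank: the archer, the bard, the orc]
7. Farmer goes to the east bank with the goblin.  [the west bank: the dwarf, the troll | the east bank: the archer, the bard, the goblin, the orc]
8. Farmer goes back to the west bank alone.  [the west bank: the dwarf, the troll | the east bank: the archer, the bard, the goblin, the orc]
9. Farmer goes to the east bank with the troll.  [the west bank: the dwarf | the east bank: the archer, the bard, the goblin, the orc, the troll]
10. Farmer goes back to the west bank alone.  [the west bank: the dwarf | the east bank: the archer, the bard, the goblin, the orc, the troll]
11. Farmer goes to the east bank with the dwarf.  [the west bank: — | the east bank: the archer, the bard, the dwarf, the goblin, the orc, the troll]

11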